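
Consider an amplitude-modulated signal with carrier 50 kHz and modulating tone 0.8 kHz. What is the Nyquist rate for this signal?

101.6 kHz

AM sidebands sit at fc ± fm = 49.2 kHz and 50.8 kHz.
Highest-frequency component: 50.8 kHz.
Nyquist rate = 2 × 50.8 kHz = 101.6 kHz.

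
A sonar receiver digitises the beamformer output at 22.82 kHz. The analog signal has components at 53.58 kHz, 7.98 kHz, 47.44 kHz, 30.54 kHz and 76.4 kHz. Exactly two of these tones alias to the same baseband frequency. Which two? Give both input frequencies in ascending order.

fs/2 = 11.41 kHz.
53.58 kHz mod fs = 7.94 kHz.
7.94 kHz ≤ fs/2 = 11.41 kHz, appears at 7.94 kHz.
7.98 kHz ≤ fs/2 = 11.41 kHz, passes unchanged.
47.44 kHz mod fs = 1.8 kHz.
1.8 kHz ≤ fs/2 = 11.41 kHz, appears at 1.8 kHz.
30.54 kHz mod fs = 7.72 kHz.
7.72 kHz ≤ fs/2 = 11.41 kHz, appears at 7.72 kHz.
76.4 kHz mod fs = 7.94 kHz.
7.94 kHz ≤ fs/2 = 11.41 kHz, appears at 7.94 kHz.
53.58 kHz and 76.4 kHz both map to 7.94 kHz.

53.58 kHz, 76.4 kHz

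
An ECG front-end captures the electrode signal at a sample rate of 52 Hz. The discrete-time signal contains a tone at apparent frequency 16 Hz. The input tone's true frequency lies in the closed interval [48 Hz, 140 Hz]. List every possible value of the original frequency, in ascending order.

68 Hz, 88 Hz, 120 Hz, 140 Hz

Frequencies that alias to 16 Hz are k·fs ± 16 Hz for integer k ≥ 0.
k=0: 16 Hz.
k=1: 36 Hz, 68 Hz.
k=2: 88 Hz, 120 Hz.
k=3: 140 Hz, 172 Hz.
k=4: 192 Hz, 224 Hz.
Within [48 Hz, 140 Hz]: 68 Hz, 88 Hz, 120 Hz, 140 Hz.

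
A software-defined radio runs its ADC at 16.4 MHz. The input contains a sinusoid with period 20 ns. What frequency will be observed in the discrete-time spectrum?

0.8 MHz

T = 20 ns → f = 1/T = 50 MHz.
50 MHz mod fs = 0.8 MHz.
0.8 MHz ≤ fs/2 = 8.2 MHz, appears at 0.8 MHz.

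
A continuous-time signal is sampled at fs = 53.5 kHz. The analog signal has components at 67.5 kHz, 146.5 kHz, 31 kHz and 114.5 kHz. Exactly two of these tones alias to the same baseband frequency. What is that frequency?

14 kHz

fs/2 = 26.75 kHz.
67.5 kHz mod fs = 14 kHz.
14 kHz ≤ fs/2 = 26.75 kHz, appears at 14 kHz.
146.5 kHz mod fs = 39.5 kHz.
39.5 kHz > fs/2 = 26.75 kHz, folds to fs − 39.5 kHz = 14 kHz.
31 kHz > fs/2 = 26.75 kHz, folds to fs − 31 kHz = 22.5 kHz.
114.5 kHz mod fs = 7.5 kHz.
7.5 kHz ≤ fs/2 = 26.75 kHz, appears at 7.5 kHz.
67.5 kHz and 146.5 kHz both map to 14 kHz.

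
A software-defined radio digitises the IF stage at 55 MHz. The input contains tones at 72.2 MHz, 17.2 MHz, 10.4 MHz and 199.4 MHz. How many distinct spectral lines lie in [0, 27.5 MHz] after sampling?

3

fs/2 = 27.5 MHz.
72.2 MHz mod fs = 17.2 MHz.
17.2 MHz ≤ fs/2 = 27.5 MHz, appears at 17.2 MHz.
17.2 MHz ≤ fs/2 = 27.5 MHz, passes unchanged.
10.4 MHz ≤ fs/2 = 27.5 MHz, passes unchanged.
199.4 MHz mod fs = 34.4 MHz.
34.4 MHz > fs/2 = 27.5 MHz, folds to fs − 34.4 MHz = 20.6 MHz.
Distinct values: {10.4 MHz, 17.2 MHz, 20.6 MHz} → 3.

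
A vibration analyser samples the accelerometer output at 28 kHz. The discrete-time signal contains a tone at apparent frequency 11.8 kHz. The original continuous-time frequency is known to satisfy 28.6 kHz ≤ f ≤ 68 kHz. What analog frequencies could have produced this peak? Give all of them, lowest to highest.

39.8 kHz, 44.2 kHz, 67.8 kHz

Frequencies that alias to 11.8 kHz are k·fs ± 11.8 kHz for integer k ≥ 0.
k=0: 11.8 kHz.
k=1: 16.2 kHz, 39.8 kHz.
k=2: 44.2 kHz, 67.8 kHz.
k=3: 72.2 kHz, 95.8 kHz.
Within [28.6 kHz, 68 kHz]: 39.8 kHz, 44.2 kHz, 67.8 kHz.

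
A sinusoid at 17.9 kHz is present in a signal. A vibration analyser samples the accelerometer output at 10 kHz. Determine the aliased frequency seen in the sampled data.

17.9 kHz mod fs = 7.9 kHz.
7.9 kHz > fs/2 = 5 kHz, folds to fs − 7.9 kHz = 2.1 kHz.

2.1 kHz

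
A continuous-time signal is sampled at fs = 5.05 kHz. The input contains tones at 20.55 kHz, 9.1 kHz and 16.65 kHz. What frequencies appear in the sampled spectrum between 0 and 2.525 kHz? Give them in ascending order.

fs/2 = 2.525 kHz.
20.55 kHz mod fs = 0.35 kHz.
0.35 kHz ≤ fs/2 = 2.525 kHz, appears at 0.35 kHz.
9.1 kHz mod fs = 4.05 kHz.
4.05 kHz > fs/2 = 2.525 kHz, folds to fs − 4.05 kHz = 1 kHz.
16.65 kHz mod fs = 1.5 kHz.
1.5 kHz ≤ fs/2 = 2.525 kHz, appears at 1.5 kHz.
Distinct values: {0.35 kHz, 1 kHz, 1.5 kHz}.

0.35 kHz, 1 kHz, 1.5 kHz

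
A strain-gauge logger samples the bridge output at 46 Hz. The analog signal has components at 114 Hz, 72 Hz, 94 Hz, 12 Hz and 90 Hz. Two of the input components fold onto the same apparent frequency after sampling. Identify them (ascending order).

90 Hz, 94 Hz

fs/2 = 23 Hz.
114 Hz mod fs = 22 Hz.
22 Hz ≤ fs/2 = 23 Hz, appears at 22 Hz.
72 Hz mod fs = 26 Hz.
26 Hz > fs/2 = 23 Hz, folds to fs − 26 Hz = 20 Hz.
94 Hz mod fs = 2 Hz.
2 Hz ≤ fs/2 = 23 Hz, appears at 2 Hz.
12 Hz ≤ fs/2 = 23 Hz, passes unchanged.
90 Hz mod fs = 44 Hz.
44 Hz > fs/2 = 23 Hz, folds to fs − 44 Hz = 2 Hz.
90 Hz and 94 Hz both map to 2 Hz.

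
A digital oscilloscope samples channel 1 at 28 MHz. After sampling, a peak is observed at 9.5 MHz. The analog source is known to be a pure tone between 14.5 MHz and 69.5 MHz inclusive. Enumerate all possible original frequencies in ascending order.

Frequencies that alias to 9.5 MHz are k·fs ± 9.5 MHz for integer k ≥ 0.
k=0: 9.5 MHz.
k=1: 18.5 MHz, 37.5 MHz.
k=2: 46.5 MHz, 65.5 MHz.
k=3: 74.5 MHz, 93.5 MHz.
Within [14.5 MHz, 69.5 MHz]: 18.5 MHz, 37.5 MHz, 46.5 MHz, 65.5 MHz.

18.5 MHz, 37.5 MHz, 46.5 MHz, 65.5 MHz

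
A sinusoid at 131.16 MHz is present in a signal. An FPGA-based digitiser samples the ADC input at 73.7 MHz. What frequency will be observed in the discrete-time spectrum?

131.16 MHz mod fs = 57.46 MHz.
57.46 MHz > fs/2 = 36.85 MHz, folds to fs − 57.46 MHz = 16.24 MHz.

16.24 MHz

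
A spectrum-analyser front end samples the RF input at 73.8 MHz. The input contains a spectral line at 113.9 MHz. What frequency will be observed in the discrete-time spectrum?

33.7 MHz

113.9 MHz mod fs = 40.1 MHz.
40.1 MHz > fs/2 = 36.9 MHz, folds to fs − 40.1 MHz = 33.7 MHz.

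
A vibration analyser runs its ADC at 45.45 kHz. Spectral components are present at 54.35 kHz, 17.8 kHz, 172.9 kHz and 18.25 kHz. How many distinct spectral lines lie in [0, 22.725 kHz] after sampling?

3

fs/2 = 22.725 kHz.
54.35 kHz mod fs = 8.9 kHz.
8.9 kHz ≤ fs/2 = 22.725 kHz, appears at 8.9 kHz.
17.8 kHz ≤ fs/2 = 22.725 kHz, passes unchanged.
172.9 kHz mod fs = 36.55 kHz.
36.55 kHz > fs/2 = 22.725 kHz, folds to fs − 36.55 kHz = 8.9 kHz.
18.25 kHz ≤ fs/2 = 22.725 kHz, passes unchanged.
Distinct values: {8.9 kHz, 17.8 kHz, 18.25 kHz} → 3.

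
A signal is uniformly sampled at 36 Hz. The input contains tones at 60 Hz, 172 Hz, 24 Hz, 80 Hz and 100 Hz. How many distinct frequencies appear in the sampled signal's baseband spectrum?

2

fs/2 = 18 Hz.
60 Hz mod fs = 24 Hz.
24 Hz > fs/2 = 18 Hz, folds to fs − 24 Hz = 12 Hz.
172 Hz mod fs = 28 Hz.
28 Hz > fs/2 = 18 Hz, folds to fs − 28 Hz = 8 Hz.
24 Hz > fs/2 = 18 Hz, folds to fs − 24 Hz = 12 Hz.
80 Hz mod fs = 8 Hz.
8 Hz ≤ fs/2 = 18 Hz, appears at 8 Hz.
100 Hz mod fs = 28 Hz.
28 Hz > fs/2 = 18 Hz, folds to fs − 28 Hz = 8 Hz.
Distinct values: {8 Hz, 12 Hz} → 2.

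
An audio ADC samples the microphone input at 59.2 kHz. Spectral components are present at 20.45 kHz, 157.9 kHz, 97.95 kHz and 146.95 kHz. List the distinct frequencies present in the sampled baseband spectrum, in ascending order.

19.7 kHz, 20.45 kHz, 28.55 kHz

fs/2 = 29.6 kHz.
20.45 kHz ≤ fs/2 = 29.6 kHz, passes unchanged.
157.9 kHz mod fs = 39.5 kHz.
39.5 kHz > fs/2 = 29.6 kHz, folds to fs − 39.5 kHz = 19.7 kHz.
97.95 kHz mod fs = 38.75 kHz.
38.75 kHz > fs/2 = 29.6 kHz, folds to fs − 38.75 kHz = 20.45 kHz.
146.95 kHz mod fs = 28.55 kHz.
28.55 kHz ≤ fs/2 = 29.6 kHz, appears at 28.55 kHz.
Distinct values: {19.7 kHz, 20.45 kHz, 28.55 kHz}.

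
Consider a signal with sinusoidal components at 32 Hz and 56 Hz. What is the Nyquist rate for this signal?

Highest-frequency component: 56 Hz.
Nyquist rate = 2 × 56 Hz = 112 Hz.

112 Hz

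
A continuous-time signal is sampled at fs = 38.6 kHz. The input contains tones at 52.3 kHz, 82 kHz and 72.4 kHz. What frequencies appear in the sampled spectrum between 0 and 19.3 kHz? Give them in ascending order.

fs/2 = 19.3 kHz.
52.3 kHz mod fs = 13.7 kHz.
13.7 kHz ≤ fs/2 = 19.3 kHz, appears at 13.7 kHz.
82 kHz mod fs = 4.8 kHz.
4.8 kHz ≤ fs/2 = 19.3 kHz, appears at 4.8 kHz.
72.4 kHz mod fs = 33.8 kHz.
33.8 kHz > fs/2 = 19.3 kHz, folds to fs − 33.8 kHz = 4.8 kHz.
Distinct values: {4.8 kHz, 13.7 kHz}.

4.8 kHz, 13.7 kHz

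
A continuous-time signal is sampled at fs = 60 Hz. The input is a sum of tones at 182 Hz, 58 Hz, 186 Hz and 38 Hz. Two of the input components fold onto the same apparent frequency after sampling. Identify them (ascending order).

fs/2 = 30 Hz.
182 Hz mod fs = 2 Hz.
2 Hz ≤ fs/2 = 30 Hz, appears at 2 Hz.
58 Hz > fs/2 = 30 Hz, folds to fs − 58 Hz = 2 Hz.
186 Hz mod fs = 6 Hz.
6 Hz ≤ fs/2 = 30 Hz, appears at 6 Hz.
38 Hz > fs/2 = 30 Hz, folds to fs − 38 Hz = 22 Hz.
58 Hz and 182 Hz both map to 2 Hz.

58 Hz, 182 Hz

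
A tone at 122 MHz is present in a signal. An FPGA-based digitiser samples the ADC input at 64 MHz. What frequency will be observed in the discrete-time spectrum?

122 MHz mod fs = 58 MHz.
58 MHz > fs/2 = 32 MHz, folds to fs − 58 MHz = 6 MHz.

6 MHz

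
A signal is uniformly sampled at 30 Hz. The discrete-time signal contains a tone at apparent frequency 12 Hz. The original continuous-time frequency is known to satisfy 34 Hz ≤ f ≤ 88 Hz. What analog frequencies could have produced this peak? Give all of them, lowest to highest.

42 Hz, 48 Hz, 72 Hz, 78 Hz

Frequencies that alias to 12 Hz are k·fs ± 12 Hz for integer k ≥ 0.
k=0: 12 Hz.
k=1: 18 Hz, 42 Hz.
k=2: 48 Hz, 72 Hz.
k=3: 78 Hz, 102 Hz.
k=4: 108 Hz, 132 Hz.
Within [34 Hz, 88 Hz]: 42 Hz, 48 Hz, 72 Hz, 78 Hz.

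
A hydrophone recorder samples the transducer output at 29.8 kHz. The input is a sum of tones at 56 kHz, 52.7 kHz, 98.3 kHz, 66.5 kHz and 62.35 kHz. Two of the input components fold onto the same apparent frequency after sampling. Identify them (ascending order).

52.7 kHz, 66.5 kHz

fs/2 = 14.9 kHz.
56 kHz mod fs = 26.2 kHz.
26.2 kHz > fs/2 = 14.9 kHz, folds to fs − 26.2 kHz = 3.6 kHz.
52.7 kHz mod fs = 22.9 kHz.
22.9 kHz > fs/2 = 14.9 kHz, folds to fs − 22.9 kHz = 6.9 kHz.
98.3 kHz mod fs = 8.9 kHz.
8.9 kHz ≤ fs/2 = 14.9 kHz, appears at 8.9 kHz.
66.5 kHz mod fs = 6.9 kHz.
6.9 kHz ≤ fs/2 = 14.9 kHz, appears at 6.9 kHz.
62.35 kHz mod fs = 2.75 kHz.
2.75 kHz ≤ fs/2 = 14.9 kHz, appears at 2.75 kHz.
52.7 kHz and 66.5 kHz both map to 6.9 kHz.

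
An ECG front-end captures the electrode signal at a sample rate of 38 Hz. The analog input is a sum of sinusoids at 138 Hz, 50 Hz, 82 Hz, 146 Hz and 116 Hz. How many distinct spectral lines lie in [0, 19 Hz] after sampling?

4

fs/2 = 19 Hz.
138 Hz mod fs = 24 Hz.
24 Hz > fs/2 = 19 Hz, folds to fs − 24 Hz = 14 Hz.
50 Hz mod fs = 12 Hz.
12 Hz ≤ fs/2 = 19 Hz, appears at 12 Hz.
82 Hz mod fs = 6 Hz.
6 Hz ≤ fs/2 = 19 Hz, appears at 6 Hz.
146 Hz mod fs = 32 Hz.
32 Hz > fs/2 = 19 Hz, folds to fs − 32 Hz = 6 Hz.
116 Hz mod fs = 2 Hz.
2 Hz ≤ fs/2 = 19 Hz, appears at 2 Hz.
Distinct values: {2 Hz, 6 Hz, 12 Hz, 14 Hz} → 4.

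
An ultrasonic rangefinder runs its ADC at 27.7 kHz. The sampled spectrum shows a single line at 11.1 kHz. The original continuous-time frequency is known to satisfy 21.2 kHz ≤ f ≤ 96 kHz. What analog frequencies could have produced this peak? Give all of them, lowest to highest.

38.8 kHz, 44.3 kHz, 66.5 kHz, 72 kHz, 94.2 kHz

Frequencies that alias to 11.1 kHz are k·fs ± 11.1 kHz for integer k ≥ 0.
k=0: 11.1 kHz.
k=1: 16.6 kHz, 38.8 kHz.
k=2: 44.3 kHz, 66.5 kHz.
k=3: 72 kHz, 94.2 kHz.
k=4: 99.7 kHz, 121.9 kHz.
Within [21.2 kHz, 96 kHz]: 38.8 kHz, 44.3 kHz, 66.5 kHz, 72 kHz, 94.2 kHz.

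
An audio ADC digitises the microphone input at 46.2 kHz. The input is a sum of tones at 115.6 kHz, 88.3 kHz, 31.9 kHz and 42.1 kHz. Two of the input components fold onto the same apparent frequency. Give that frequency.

fs/2 = 23.1 kHz.
115.6 kHz mod fs = 23.2 kHz.
23.2 kHz > fs/2 = 23.1 kHz, folds to fs − 23.2 kHz = 23 kHz.
88.3 kHz mod fs = 42.1 kHz.
42.1 kHz > fs/2 = 23.1 kHz, folds to fs − 42.1 kHz = 4.1 kHz.
31.9 kHz > fs/2 = 23.1 kHz, folds to fs − 31.9 kHz = 14.3 kHz.
42.1 kHz > fs/2 = 23.1 kHz, folds to fs − 42.1 kHz = 4.1 kHz.
42.1 kHz and 88.3 kHz both map to 4.1 kHz.

4.1 kHz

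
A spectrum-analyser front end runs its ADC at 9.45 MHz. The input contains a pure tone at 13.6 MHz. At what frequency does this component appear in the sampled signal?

13.6 MHz mod fs = 4.15 MHz.
4.15 MHz ≤ fs/2 = 4.725 MHz, appears at 4.15 MHz.

4.15 MHz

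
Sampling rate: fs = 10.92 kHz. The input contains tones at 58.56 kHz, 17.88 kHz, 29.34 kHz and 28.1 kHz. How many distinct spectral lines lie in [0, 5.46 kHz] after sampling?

3

fs/2 = 5.46 kHz.
58.56 kHz mod fs = 3.96 kHz.
3.96 kHz ≤ fs/2 = 5.46 kHz, appears at 3.96 kHz.
17.88 kHz mod fs = 6.96 kHz.
6.96 kHz > fs/2 = 5.46 kHz, folds to fs − 6.96 kHz = 3.96 kHz.
29.34 kHz mod fs = 7.5 kHz.
7.5 kHz > fs/2 = 5.46 kHz, folds to fs − 7.5 kHz = 3.42 kHz.
28.1 kHz mod fs = 6.26 kHz.
6.26 kHz > fs/2 = 5.46 kHz, folds to fs − 6.26 kHz = 4.66 kHz.
Distinct values: {3.42 kHz, 3.96 kHz, 4.66 kHz} → 3.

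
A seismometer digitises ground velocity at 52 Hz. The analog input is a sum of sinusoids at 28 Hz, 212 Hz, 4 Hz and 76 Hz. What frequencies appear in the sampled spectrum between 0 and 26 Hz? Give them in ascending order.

fs/2 = 26 Hz.
28 Hz > fs/2 = 26 Hz, folds to fs − 28 Hz = 24 Hz.
212 Hz mod fs = 4 Hz.
4 Hz ≤ fs/2 = 26 Hz, appears at 4 Hz.
4 Hz ≤ fs/2 = 26 Hz, passes unchanged.
76 Hz mod fs = 24 Hz.
24 Hz ≤ fs/2 = 26 Hz, appears at 24 Hz.
Distinct values: {4 Hz, 24 Hz}.

4 Hz, 24 Hz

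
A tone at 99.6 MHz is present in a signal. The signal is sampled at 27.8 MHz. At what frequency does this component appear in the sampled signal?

11.6 MHz

99.6 MHz mod fs = 16.2 MHz.
16.2 MHz > fs/2 = 13.9 MHz, folds to fs − 16.2 MHz = 11.6 MHz.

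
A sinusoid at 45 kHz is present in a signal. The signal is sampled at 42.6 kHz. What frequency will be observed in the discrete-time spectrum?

2.4 kHz

45 kHz mod fs = 2.4 kHz.
2.4 kHz ≤ fs/2 = 21.3 kHz, appears at 2.4 kHz.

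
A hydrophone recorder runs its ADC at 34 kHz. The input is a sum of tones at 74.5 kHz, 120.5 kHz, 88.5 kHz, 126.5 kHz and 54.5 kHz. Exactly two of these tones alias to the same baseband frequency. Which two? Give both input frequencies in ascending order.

54.5 kHz, 88.5 kHz

fs/2 = 17 kHz.
74.5 kHz mod fs = 6.5 kHz.
6.5 kHz ≤ fs/2 = 17 kHz, appears at 6.5 kHz.
120.5 kHz mod fs = 18.5 kHz.
18.5 kHz > fs/2 = 17 kHz, folds to fs − 18.5 kHz = 15.5 kHz.
88.5 kHz mod fs = 20.5 kHz.
20.5 kHz > fs/2 = 17 kHz, folds to fs − 20.5 kHz = 13.5 kHz.
126.5 kHz mod fs = 24.5 kHz.
24.5 kHz > fs/2 = 17 kHz, folds to fs − 24.5 kHz = 9.5 kHz.
54.5 kHz mod fs = 20.5 kHz.
20.5 kHz > fs/2 = 17 kHz, folds to fs − 20.5 kHz = 13.5 kHz.
54.5 kHz and 88.5 kHz both map to 13.5 kHz.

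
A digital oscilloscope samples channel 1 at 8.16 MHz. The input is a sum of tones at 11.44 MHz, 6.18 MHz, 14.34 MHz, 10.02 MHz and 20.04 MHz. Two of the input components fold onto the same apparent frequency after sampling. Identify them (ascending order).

6.18 MHz, 14.34 MHz

fs/2 = 4.08 MHz.
11.44 MHz mod fs = 3.28 MHz.
3.28 MHz ≤ fs/2 = 4.08 MHz, appears at 3.28 MHz.
6.18 MHz > fs/2 = 4.08 MHz, folds to fs − 6.18 MHz = 1.98 MHz.
14.34 MHz mod fs = 6.18 MHz.
6.18 MHz > fs/2 = 4.08 MHz, folds to fs − 6.18 MHz = 1.98 MHz.
10.02 MHz mod fs = 1.86 MHz.
1.86 MHz ≤ fs/2 = 4.08 MHz, appears at 1.86 MHz.
20.04 MHz mod fs = 3.72 MHz.
3.72 MHz ≤ fs/2 = 4.08 MHz, appears at 3.72 MHz.
6.18 MHz and 14.34 MHz both map to 1.98 MHz.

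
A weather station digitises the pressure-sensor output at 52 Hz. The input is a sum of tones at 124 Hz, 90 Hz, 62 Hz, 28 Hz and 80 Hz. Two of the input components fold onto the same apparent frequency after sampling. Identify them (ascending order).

28 Hz, 80 Hz

fs/2 = 26 Hz.
124 Hz mod fs = 20 Hz.
20 Hz ≤ fs/2 = 26 Hz, appears at 20 Hz.
90 Hz mod fs = 38 Hz.
38 Hz > fs/2 = 26 Hz, folds to fs − 38 Hz = 14 Hz.
62 Hz mod fs = 10 Hz.
10 Hz ≤ fs/2 = 26 Hz, appears at 10 Hz.
28 Hz > fs/2 = 26 Hz, folds to fs − 28 Hz = 24 Hz.
80 Hz mod fs = 28 Hz.
28 Hz > fs/2 = 26 Hz, folds to fs − 28 Hz = 24 Hz.
28 Hz and 80 Hz both map to 24 Hz.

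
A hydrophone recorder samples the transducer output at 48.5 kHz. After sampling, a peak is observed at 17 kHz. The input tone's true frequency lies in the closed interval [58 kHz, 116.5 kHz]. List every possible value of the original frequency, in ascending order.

Frequencies that alias to 17 kHz are k·fs ± 17 kHz for integer k ≥ 0.
k=0: 17 kHz.
k=1: 31.5 kHz, 65.5 kHz.
k=2: 80 kHz, 114 kHz.
k=3: 128.5 kHz, 162.5 kHz.
Within [58 kHz, 116.5 kHz]: 65.5 kHz, 80 kHz, 114 kHz.

65.5 kHz, 80 kHz, 114 kHz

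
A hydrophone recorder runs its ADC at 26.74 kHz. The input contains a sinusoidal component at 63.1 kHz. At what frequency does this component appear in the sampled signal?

63.1 kHz mod fs = 9.62 kHz.
9.62 kHz ≤ fs/2 = 13.37 kHz, appears at 9.62 kHz.

9.62 kHz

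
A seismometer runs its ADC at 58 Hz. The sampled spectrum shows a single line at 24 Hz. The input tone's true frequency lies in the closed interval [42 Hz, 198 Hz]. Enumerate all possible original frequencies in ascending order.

82 Hz, 92 Hz, 140 Hz, 150 Hz, 198 Hz

Frequencies that alias to 24 Hz are k·fs ± 24 Hz for integer k ≥ 0.
k=0: 24 Hz.
k=1: 34 Hz, 82 Hz.
k=2: 92 Hz, 140 Hz.
k=3: 150 Hz, 198 Hz.
k=4: 208 Hz, 256 Hz.
Within [42 Hz, 198 Hz]: 82 Hz, 92 Hz, 140 Hz, 150 Hz, 198 Hz.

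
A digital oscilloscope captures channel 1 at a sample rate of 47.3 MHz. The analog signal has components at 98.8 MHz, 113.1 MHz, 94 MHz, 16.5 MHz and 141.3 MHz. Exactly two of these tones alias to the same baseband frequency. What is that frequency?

fs/2 = 23.65 MHz.
98.8 MHz mod fs = 4.2 MHz.
4.2 MHz ≤ fs/2 = 23.65 MHz, appears at 4.2 MHz.
113.1 MHz mod fs = 18.5 MHz.
18.5 MHz ≤ fs/2 = 23.65 MHz, appears at 18.5 MHz.
94 MHz mod fs = 46.7 MHz.
46.7 MHz > fs/2 = 23.65 MHz, folds to fs − 46.7 MHz = 0.6 MHz.
16.5 MHz ≤ fs/2 = 23.65 MHz, passes unchanged.
141.3 MHz mod fs = 46.7 MHz.
46.7 MHz > fs/2 = 23.65 MHz, folds to fs − 46.7 MHz = 0.6 MHz.
94 MHz and 141.3 MHz both map to 0.6 MHz.

0.6 MHz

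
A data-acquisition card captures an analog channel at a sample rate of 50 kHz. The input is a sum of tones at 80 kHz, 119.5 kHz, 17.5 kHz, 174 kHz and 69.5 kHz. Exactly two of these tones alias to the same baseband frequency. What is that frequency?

fs/2 = 25 kHz.
80 kHz mod fs = 30 kHz.
30 kHz > fs/2 = 25 kHz, folds to fs − 30 kHz = 20 kHz.
119.5 kHz mod fs = 19.5 kHz.
19.5 kHz ≤ fs/2 = 25 kHz, appears at 19.5 kHz.
17.5 kHz ≤ fs/2 = 25 kHz, passes unchanged.
174 kHz mod fs = 24 kHz.
24 kHz ≤ fs/2 = 25 kHz, appears at 24 kHz.
69.5 kHz mod fs = 19.5 kHz.
19.5 kHz ≤ fs/2 = 25 kHz, appears at 19.5 kHz.
69.5 kHz and 119.5 kHz both map to 19.5 kHz.

19.5 kHz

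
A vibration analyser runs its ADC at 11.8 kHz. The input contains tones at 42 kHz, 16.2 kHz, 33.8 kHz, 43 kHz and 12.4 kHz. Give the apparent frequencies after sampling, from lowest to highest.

0.6 kHz, 1.6 kHz, 4.2 kHz, 4.4 kHz, 5.2 kHz

fs/2 = 5.9 kHz.
42 kHz mod fs = 6.6 kHz.
6.6 kHz > fs/2 = 5.9 kHz, folds to fs − 6.6 kHz = 5.2 kHz.
16.2 kHz mod fs = 4.4 kHz.
4.4 kHz ≤ fs/2 = 5.9 kHz, appears at 4.4 kHz.
33.8 kHz mod fs = 10.2 kHz.
10.2 kHz > fs/2 = 5.9 kHz, folds to fs − 10.2 kHz = 1.6 kHz.
43 kHz mod fs = 7.6 kHz.
7.6 kHz > fs/2 = 5.9 kHz, folds to fs − 7.6 kHz = 4.2 kHz.
12.4 kHz mod fs = 0.6 kHz.
0.6 kHz ≤ fs/2 = 5.9 kHz, appears at 0.6 kHz.
Distinct values: {0.6 kHz, 1.6 kHz, 4.2 kHz, 4.4 kHz, 5.2 kHz}.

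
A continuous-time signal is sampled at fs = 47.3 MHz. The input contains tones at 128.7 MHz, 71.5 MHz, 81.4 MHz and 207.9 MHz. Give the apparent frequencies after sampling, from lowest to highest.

13.2 MHz, 18.7 MHz, 23.1 MHz

fs/2 = 23.65 MHz.
128.7 MHz mod fs = 34.1 MHz.
34.1 MHz > fs/2 = 23.65 MHz, folds to fs − 34.1 MHz = 13.2 MHz.
71.5 MHz mod fs = 24.2 MHz.
24.2 MHz > fs/2 = 23.65 MHz, folds to fs − 24.2 MHz = 23.1 MHz.
81.4 MHz mod fs = 34.1 MHz.
34.1 MHz > fs/2 = 23.65 MHz, folds to fs − 34.1 MHz = 13.2 MHz.
207.9 MHz mod fs = 18.7 MHz.
18.7 MHz ≤ fs/2 = 23.65 MHz, appears at 18.7 MHz.
Distinct values: {13.2 MHz, 18.7 MHz, 23.1 MHz}.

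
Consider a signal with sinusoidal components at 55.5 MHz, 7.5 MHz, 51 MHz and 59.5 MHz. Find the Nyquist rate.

Highest-frequency component: 59.5 MHz.
Nyquist rate = 2 × 59.5 MHz = 119 MHz.

119 MHz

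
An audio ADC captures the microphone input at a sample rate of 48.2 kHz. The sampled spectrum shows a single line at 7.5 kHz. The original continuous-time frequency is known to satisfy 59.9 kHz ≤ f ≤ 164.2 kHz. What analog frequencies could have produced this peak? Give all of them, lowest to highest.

88.9 kHz, 103.9 kHz, 137.1 kHz, 152.1 kHz

Frequencies that alias to 7.5 kHz are k·fs ± 7.5 kHz for integer k ≥ 0.
k=0: 7.5 kHz.
k=1: 40.7 kHz, 55.7 kHz.
k=2: 88.9 kHz, 103.9 kHz.
k=3: 137.1 kHz, 152.1 kHz.
k=4: 185.3 kHz, 200.3 kHz.
Within [59.9 kHz, 164.2 kHz]: 88.9 kHz, 103.9 kHz, 137.1 kHz, 152.1 kHz.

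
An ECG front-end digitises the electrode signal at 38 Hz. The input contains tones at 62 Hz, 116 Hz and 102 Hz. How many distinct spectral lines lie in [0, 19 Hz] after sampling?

fs/2 = 19 Hz.
62 Hz mod fs = 24 Hz.
24 Hz > fs/2 = 19 Hz, folds to fs − 24 Hz = 14 Hz.
116 Hz mod fs = 2 Hz.
2 Hz ≤ fs/2 = 19 Hz, appears at 2 Hz.
102 Hz mod fs = 26 Hz.
26 Hz > fs/2 = 19 Hz, folds to fs − 26 Hz = 12 Hz.
Distinct values: {2 Hz, 12 Hz, 14 Hz} → 3.

3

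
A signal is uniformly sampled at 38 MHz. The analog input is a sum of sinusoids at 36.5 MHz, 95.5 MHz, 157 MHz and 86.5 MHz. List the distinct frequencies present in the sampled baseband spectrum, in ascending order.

fs/2 = 19 MHz.
36.5 MHz > fs/2 = 19 MHz, folds to fs − 36.5 MHz = 1.5 MHz.
95.5 MHz mod fs = 19.5 MHz.
19.5 MHz > fs/2 = 19 MHz, folds to fs − 19.5 MHz = 18.5 MHz.
157 MHz mod fs = 5 MHz.
5 MHz ≤ fs/2 = 19 MHz, appears at 5 MHz.
86.5 MHz mod fs = 10.5 MHz.
10.5 MHz ≤ fs/2 = 19 MHz, appears at 10.5 MHz.
Distinct values: {1.5 MHz, 5 MHz, 10.5 MHz, 18.5 MHz}.

1.5 MHz, 5 MHz, 10.5 MHz, 18.5 MHz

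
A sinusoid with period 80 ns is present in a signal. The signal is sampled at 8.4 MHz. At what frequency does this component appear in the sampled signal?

4.1 MHz

T = 80 ns → f = 1/T = 12.5 MHz.
12.5 MHz mod fs = 4.1 MHz.
4.1 MHz ≤ fs/2 = 4.2 MHz, appears at 4.1 MHz.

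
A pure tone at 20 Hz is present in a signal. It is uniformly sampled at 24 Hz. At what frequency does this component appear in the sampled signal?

4 Hz

20 Hz > fs/2 = 12 Hz, folds to fs − 20 Hz = 4 Hz.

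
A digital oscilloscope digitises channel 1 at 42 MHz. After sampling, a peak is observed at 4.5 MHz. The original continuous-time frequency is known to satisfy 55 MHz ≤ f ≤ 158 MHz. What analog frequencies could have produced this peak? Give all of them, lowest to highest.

Frequencies that alias to 4.5 MHz are k·fs ± 4.5 MHz for integer k ≥ 0.
k=0: 4.5 MHz.
k=1: 37.5 MHz, 46.5 MHz.
k=2: 79.5 MHz, 88.5 MHz.
k=3: 121.5 MHz, 130.5 MHz.
k=4: 163.5 MHz, 172.5 MHz.
Within [55 MHz, 158 MHz]: 79.5 MHz, 88.5 MHz, 121.5 MHz, 130.5 MHz.

79.5 MHz, 88.5 MHz, 121.5 MHz, 130.5 MHz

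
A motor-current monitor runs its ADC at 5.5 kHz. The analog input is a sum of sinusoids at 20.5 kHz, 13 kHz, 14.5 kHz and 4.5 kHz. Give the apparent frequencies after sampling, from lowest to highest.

1 kHz, 1.5 kHz, 2 kHz

fs/2 = 2.75 kHz.
20.5 kHz mod fs = 4 kHz.
4 kHz > fs/2 = 2.75 kHz, folds to fs − 4 kHz = 1.5 kHz.
13 kHz mod fs = 2 kHz.
2 kHz ≤ fs/2 = 2.75 kHz, appears at 2 kHz.
14.5 kHz mod fs = 3.5 kHz.
3.5 kHz > fs/2 = 2.75 kHz, folds to fs − 3.5 kHz = 2 kHz.
4.5 kHz > fs/2 = 2.75 kHz, folds to fs − 4.5 kHz = 1 kHz.
Distinct values: {1 kHz, 1.5 kHz, 2 kHz}.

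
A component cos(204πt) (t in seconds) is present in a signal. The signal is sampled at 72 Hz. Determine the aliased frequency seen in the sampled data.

ω = 204π rad/s → f = ω/(2π) = 102 Hz.
102 Hz mod fs = 30 Hz.
30 Hz ≤ fs/2 = 36 Hz, appears at 30 Hz.

30 Hz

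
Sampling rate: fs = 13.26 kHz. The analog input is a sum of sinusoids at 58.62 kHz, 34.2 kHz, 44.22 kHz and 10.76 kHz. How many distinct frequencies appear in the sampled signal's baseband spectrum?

3

fs/2 = 6.63 kHz.
58.62 kHz mod fs = 5.58 kHz.
5.58 kHz ≤ fs/2 = 6.63 kHz, appears at 5.58 kHz.
34.2 kHz mod fs = 7.68 kHz.
7.68 kHz > fs/2 = 6.63 kHz, folds to fs − 7.68 kHz = 5.58 kHz.
44.22 kHz mod fs = 4.44 kHz.
4.44 kHz ≤ fs/2 = 6.63 kHz, appears at 4.44 kHz.
10.76 kHz > fs/2 = 6.63 kHz, folds to fs − 10.76 kHz = 2.5 kHz.
Distinct values: {2.5 kHz, 4.44 kHz, 5.58 kHz} → 3.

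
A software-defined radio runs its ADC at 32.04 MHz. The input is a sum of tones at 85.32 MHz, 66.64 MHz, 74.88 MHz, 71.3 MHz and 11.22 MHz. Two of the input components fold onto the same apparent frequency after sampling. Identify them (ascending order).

fs/2 = 16.02 MHz.
85.32 MHz mod fs = 21.24 MHz.
21.24 MHz > fs/2 = 16.02 MHz, folds to fs − 21.24 MHz = 10.8 MHz.
66.64 MHz mod fs = 2.56 MHz.
2.56 MHz ≤ fs/2 = 16.02 MHz, appears at 2.56 MHz.
74.88 MHz mod fs = 10.8 MHz.
10.8 MHz ≤ fs/2 = 16.02 MHz, appears at 10.8 MHz.
71.3 MHz mod fs = 7.22 MHz.
7.22 MHz ≤ fs/2 = 16.02 MHz, appears at 7.22 MHz.
11.22 MHz ≤ fs/2 = 16.02 MHz, passes unchanged.
74.88 MHz and 85.32 MHz both map to 10.8 MHz.

74.88 MHz, 85.32 MHz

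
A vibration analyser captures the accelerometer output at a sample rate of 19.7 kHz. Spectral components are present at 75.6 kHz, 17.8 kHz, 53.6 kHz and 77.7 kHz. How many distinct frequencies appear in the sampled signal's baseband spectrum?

fs/2 = 9.85 kHz.
75.6 kHz mod fs = 16.5 kHz.
16.5 kHz > fs/2 = 9.85 kHz, folds to fs − 16.5 kHz = 3.2 kHz.
17.8 kHz > fs/2 = 9.85 kHz, folds to fs − 17.8 kHz = 1.9 kHz.
53.6 kHz mod fs = 14.2 kHz.
14.2 kHz > fs/2 = 9.85 kHz, folds to fs − 14.2 kHz = 5.5 kHz.
77.7 kHz mod fs = 18.6 kHz.
18.6 kHz > fs/2 = 9.85 kHz, folds to fs − 18.6 kHz = 1.1 kHz.
Distinct values: {1.1 kHz, 1.9 kHz, 3.2 kHz, 5.5 kHz} → 4.

4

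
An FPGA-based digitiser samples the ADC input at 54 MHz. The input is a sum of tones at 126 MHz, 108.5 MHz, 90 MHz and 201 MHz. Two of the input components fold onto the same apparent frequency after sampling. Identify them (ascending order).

fs/2 = 27 MHz.
126 MHz mod fs = 18 MHz.
18 MHz ≤ fs/2 = 27 MHz, appears at 18 MHz.
108.5 MHz mod fs = 0.5 MHz.
0.5 MHz ≤ fs/2 = 27 MHz, appears at 0.5 MHz.
90 MHz mod fs = 36 MHz.
36 MHz > fs/2 = 27 MHz, folds to fs − 36 MHz = 18 MHz.
201 MHz mod fs = 39 MHz.
39 MHz > fs/2 = 27 MHz, folds to fs − 39 MHz = 15 MHz.
90 MHz and 126 MHz both map to 18 MHz.

90 MHz, 126 MHz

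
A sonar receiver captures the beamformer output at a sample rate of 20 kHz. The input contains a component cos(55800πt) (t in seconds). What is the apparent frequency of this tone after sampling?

ω = 55800π rad/s → f = ω/(2π) = 27900 Hz = 27.9 kHz.
27.9 kHz mod fs = 7.9 kHz.
7.9 kHz ≤ fs/2 = 10 kHz, appears at 7.9 kHz.

7.9 kHz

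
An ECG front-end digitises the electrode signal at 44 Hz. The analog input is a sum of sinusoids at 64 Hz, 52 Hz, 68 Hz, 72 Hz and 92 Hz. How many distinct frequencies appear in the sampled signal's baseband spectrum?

fs/2 = 22 Hz.
64 Hz mod fs = 20 Hz.
20 Hz ≤ fs/2 = 22 Hz, appears at 20 Hz.
52 Hz mod fs = 8 Hz.
8 Hz ≤ fs/2 = 22 Hz, appears at 8 Hz.
68 Hz mod fs = 24 Hz.
24 Hz > fs/2 = 22 Hz, folds to fs − 24 Hz = 20 Hz.
72 Hz mod fs = 28 Hz.
28 Hz > fs/2 = 22 Hz, folds to fs − 28 Hz = 16 Hz.
92 Hz mod fs = 4 Hz.
4 Hz ≤ fs/2 = 22 Hz, appears at 4 Hz.
Distinct values: {4 Hz, 8 Hz, 16 Hz, 20 Hz} → 4.

4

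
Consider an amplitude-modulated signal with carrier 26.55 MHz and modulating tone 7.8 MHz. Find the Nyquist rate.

AM sidebands sit at fc ± fm = 18.75 MHz and 34.35 MHz.
Highest-frequency component: 34.35 MHz.
Nyquist rate = 2 × 34.35 MHz = 68.7 MHz.

68.7 MHz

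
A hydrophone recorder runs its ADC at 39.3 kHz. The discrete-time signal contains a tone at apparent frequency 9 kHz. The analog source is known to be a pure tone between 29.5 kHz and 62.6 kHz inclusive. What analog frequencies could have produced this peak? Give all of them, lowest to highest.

Frequencies that alias to 9 kHz are k·fs ± 9 kHz for integer k ≥ 0.
k=0: 9 kHz.
k=1: 30.3 kHz, 48.3 kHz.
k=2: 69.6 kHz, 87.6 kHz.
Within [29.5 kHz, 62.6 kHz]: 30.3 kHz, 48.3 kHz.

30.3 kHz, 48.3 kHz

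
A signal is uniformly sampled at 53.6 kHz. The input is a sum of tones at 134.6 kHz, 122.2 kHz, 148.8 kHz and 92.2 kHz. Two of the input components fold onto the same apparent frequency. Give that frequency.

15 kHz

fs/2 = 26.8 kHz.
134.6 kHz mod fs = 27.4 kHz.
27.4 kHz > fs/2 = 26.8 kHz, folds to fs − 27.4 kHz = 26.2 kHz.
122.2 kHz mod fs = 15 kHz.
15 kHz ≤ fs/2 = 26.8 kHz, appears at 15 kHz.
148.8 kHz mod fs = 41.6 kHz.
41.6 kHz > fs/2 = 26.8 kHz, folds to fs − 41.6 kHz = 12 kHz.
92.2 kHz mod fs = 38.6 kHz.
38.6 kHz > fs/2 = 26.8 kHz, folds to fs − 38.6 kHz = 15 kHz.
92.2 kHz and 122.2 kHz both map to 15 kHz.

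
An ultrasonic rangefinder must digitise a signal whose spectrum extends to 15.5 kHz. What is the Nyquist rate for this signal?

31 kHz

Nyquist rate = 2 × 15.5 kHz = 31 kHz.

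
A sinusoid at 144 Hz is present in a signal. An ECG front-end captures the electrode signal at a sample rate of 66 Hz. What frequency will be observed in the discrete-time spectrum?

144 Hz mod fs = 12 Hz.
12 Hz ≤ fs/2 = 33 Hz, appears at 12 Hz.

12 Hz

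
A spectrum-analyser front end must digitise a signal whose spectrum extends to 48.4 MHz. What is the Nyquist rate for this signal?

96.8 MHz

Nyquist rate = 2 × 48.4 MHz = 96.8 MHz.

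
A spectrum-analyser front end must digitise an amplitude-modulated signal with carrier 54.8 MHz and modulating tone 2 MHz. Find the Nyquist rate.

113.6 MHz

AM sidebands sit at fc ± fm = 52.8 MHz and 56.8 MHz.
Highest-frequency component: 56.8 MHz.
Nyquist rate = 2 × 56.8 MHz = 113.6 MHz.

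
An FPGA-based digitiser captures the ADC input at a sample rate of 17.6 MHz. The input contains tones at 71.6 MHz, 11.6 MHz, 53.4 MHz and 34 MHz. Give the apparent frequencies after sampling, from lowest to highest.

fs/2 = 8.8 MHz.
71.6 MHz mod fs = 1.2 MHz.
1.2 MHz ≤ fs/2 = 8.8 MHz, appears at 1.2 MHz.
11.6 MHz > fs/2 = 8.8 MHz, folds to fs − 11.6 MHz = 6 MHz.
53.4 MHz mod fs = 0.6 MHz.
0.6 MHz ≤ fs/2 = 8.8 MHz, appears at 0.6 MHz.
34 MHz mod fs = 16.4 MHz.
16.4 MHz > fs/2 = 8.8 MHz, folds to fs − 16.4 MHz = 1.2 MHz.
Distinct values: {0.6 MHz, 1.2 MHz, 6 MHz}.

0.6 MHz, 1.2 MHz, 6 MHz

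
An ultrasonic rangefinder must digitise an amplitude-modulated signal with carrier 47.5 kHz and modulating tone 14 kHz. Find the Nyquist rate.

AM sidebands sit at fc ± fm = 33.5 kHz and 61.5 kHz.
Highest-frequency component: 61.5 kHz.
Nyquist rate = 2 × 61.5 kHz = 123 kHz.

123 kHz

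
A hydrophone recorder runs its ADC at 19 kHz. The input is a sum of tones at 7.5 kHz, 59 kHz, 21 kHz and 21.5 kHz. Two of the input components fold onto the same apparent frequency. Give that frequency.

2 kHz

fs/2 = 9.5 kHz.
7.5 kHz ≤ fs/2 = 9.5 kHz, passes unchanged.
59 kHz mod fs = 2 kHz.
2 kHz ≤ fs/2 = 9.5 kHz, appears at 2 kHz.
21 kHz mod fs = 2 kHz.
2 kHz ≤ fs/2 = 9.5 kHz, appears at 2 kHz.
21.5 kHz mod fs = 2.5 kHz.
2.5 kHz ≤ fs/2 = 9.5 kHz, appears at 2.5 kHz.
21 kHz and 59 kHz both map to 2 kHz.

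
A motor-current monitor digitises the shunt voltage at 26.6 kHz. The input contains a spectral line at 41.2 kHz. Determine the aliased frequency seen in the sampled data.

41.2 kHz mod fs = 14.6 kHz.
14.6 kHz > fs/2 = 13.3 kHz, folds to fs − 14.6 kHz = 12 kHz.

12 kHz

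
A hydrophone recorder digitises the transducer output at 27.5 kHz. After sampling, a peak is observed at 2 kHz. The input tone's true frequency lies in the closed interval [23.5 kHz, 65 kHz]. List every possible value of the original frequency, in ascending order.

Frequencies that alias to 2 kHz are k·fs ± 2 kHz for integer k ≥ 0.
k=0: 2 kHz.
k=1: 25.5 kHz, 29.5 kHz.
k=2: 53 kHz, 57 kHz.
k=3: 80.5 kHz, 84.5 kHz.
Within [23.5 kHz, 65 kHz]: 25.5 kHz, 29.5 kHz, 53 kHz, 57 kHz.

25.5 kHz, 29.5 kHz, 53 kHz, 57 kHz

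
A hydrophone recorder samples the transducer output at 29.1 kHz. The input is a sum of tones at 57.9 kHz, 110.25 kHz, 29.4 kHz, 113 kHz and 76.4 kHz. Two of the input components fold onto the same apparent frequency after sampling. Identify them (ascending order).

29.4 kHz, 57.9 kHz

fs/2 = 14.55 kHz.
57.9 kHz mod fs = 28.8 kHz.
28.8 kHz > fs/2 = 14.55 kHz, folds to fs − 28.8 kHz = 0.3 kHz.
110.25 kHz mod fs = 22.95 kHz.
22.95 kHz > fs/2 = 14.55 kHz, folds to fs − 22.95 kHz = 6.15 kHz.
29.4 kHz mod fs = 0.3 kHz.
0.3 kHz ≤ fs/2 = 14.55 kHz, appears at 0.3 kHz.
113 kHz mod fs = 25.7 kHz.
25.7 kHz > fs/2 = 14.55 kHz, folds to fs − 25.7 kHz = 3.4 kHz.
76.4 kHz mod fs = 18.2 kHz.
18.2 kHz > fs/2 = 14.55 kHz, folds to fs − 18.2 kHz = 10.9 kHz.
29.4 kHz and 57.9 kHz both map to 0.3 kHz.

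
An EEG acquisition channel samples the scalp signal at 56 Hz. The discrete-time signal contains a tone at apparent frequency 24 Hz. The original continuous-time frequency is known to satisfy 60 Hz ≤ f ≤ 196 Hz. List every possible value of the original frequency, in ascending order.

Frequencies that alias to 24 Hz are k·fs ± 24 Hz for integer k ≥ 0.
k=0: 24 Hz.
k=1: 32 Hz, 80 Hz.
k=2: 88 Hz, 136 Hz.
k=3: 144 Hz, 192 Hz.
k=4: 200 Hz, 248 Hz.
Within [60 Hz, 196 Hz]: 80 Hz, 88 Hz, 136 Hz, 144 Hz, 192 Hz.

80 Hz, 88 Hz, 136 Hz, 144 Hz, 192 Hz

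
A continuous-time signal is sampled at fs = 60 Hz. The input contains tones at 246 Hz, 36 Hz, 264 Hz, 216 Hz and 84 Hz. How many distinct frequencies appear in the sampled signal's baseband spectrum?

fs/2 = 30 Hz.
246 Hz mod fs = 6 Hz.
6 Hz ≤ fs/2 = 30 Hz, appears at 6 Hz.
36 Hz > fs/2 = 30 Hz, folds to fs − 36 Hz = 24 Hz.
264 Hz mod fs = 24 Hz.
24 Hz ≤ fs/2 = 30 Hz, appears at 24 Hz.
216 Hz mod fs = 36 Hz.
36 Hz > fs/2 = 30 Hz, folds to fs − 36 Hz = 24 Hz.
84 Hz mod fs = 24 Hz.
24 Hz ≤ fs/2 = 30 Hz, appears at 24 Hz.
Distinct values: {6 Hz, 24 Hz} → 2.

2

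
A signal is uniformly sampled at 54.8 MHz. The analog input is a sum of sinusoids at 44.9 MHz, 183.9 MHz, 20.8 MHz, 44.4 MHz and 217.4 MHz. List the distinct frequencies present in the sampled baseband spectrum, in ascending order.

1.8 MHz, 9.9 MHz, 10.4 MHz, 19.5 MHz, 20.8 MHz

fs/2 = 27.4 MHz.
44.9 MHz > fs/2 = 27.4 MHz, folds to fs − 44.9 MHz = 9.9 MHz.
183.9 MHz mod fs = 19.5 MHz.
19.5 MHz ≤ fs/2 = 27.4 MHz, appears at 19.5 MHz.
20.8 MHz ≤ fs/2 = 27.4 MHz, passes unchanged.
44.4 MHz > fs/2 = 27.4 MHz, folds to fs − 44.4 MHz = 10.4 MHz.
217.4 MHz mod fs = 53 MHz.
53 MHz > fs/2 = 27.4 MHz, folds to fs − 53 MHz = 1.8 MHz.
Distinct values: {1.8 MHz, 9.9 MHz, 10.4 MHz, 19.5 MHz, 20.8 MHz}.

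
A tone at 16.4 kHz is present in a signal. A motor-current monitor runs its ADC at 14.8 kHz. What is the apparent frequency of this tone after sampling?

16.4 kHz mod fs = 1.6 kHz.
1.6 kHz ≤ fs/2 = 7.4 kHz, appears at 1.6 kHz.

1.6 kHz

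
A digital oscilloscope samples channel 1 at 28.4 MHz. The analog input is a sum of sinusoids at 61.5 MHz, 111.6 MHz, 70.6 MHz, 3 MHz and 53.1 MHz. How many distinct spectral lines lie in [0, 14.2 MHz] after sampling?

5

fs/2 = 14.2 MHz.
61.5 MHz mod fs = 4.7 MHz.
4.7 MHz ≤ fs/2 = 14.2 MHz, appears at 4.7 MHz.
111.6 MHz mod fs = 26.4 MHz.
26.4 MHz > fs/2 = 14.2 MHz, folds to fs − 26.4 MHz = 2 MHz.
70.6 MHz mod fs = 13.8 MHz.
13.8 MHz ≤ fs/2 = 14.2 MHz, appears at 13.8 MHz.
3 MHz ≤ fs/2 = 14.2 MHz, passes unchanged.
53.1 MHz mod fs = 24.7 MHz.
24.7 MHz > fs/2 = 14.2 MHz, folds to fs − 24.7 MHz = 3.7 MHz.
Distinct values: {2 MHz, 3 MHz, 3.7 MHz, 4.7 MHz, 13.8 MHz} → 5.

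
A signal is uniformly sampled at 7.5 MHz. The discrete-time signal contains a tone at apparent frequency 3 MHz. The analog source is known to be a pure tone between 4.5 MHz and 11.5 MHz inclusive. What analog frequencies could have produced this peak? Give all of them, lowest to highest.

Frequencies that alias to 3 MHz are k·fs ± 3 MHz for integer k ≥ 0.
k=0: 3 MHz.
k=1: 4.5 MHz, 10.5 MHz.
k=2: 12 MHz, 18 MHz.
Within [4.5 MHz, 11.5 MHz]: 4.5 MHz, 10.5 MHz.

4.5 MHz, 10.5 MHz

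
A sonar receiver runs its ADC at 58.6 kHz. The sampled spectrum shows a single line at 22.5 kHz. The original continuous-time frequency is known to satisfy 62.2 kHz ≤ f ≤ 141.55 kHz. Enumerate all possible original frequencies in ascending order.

81.1 kHz, 94.7 kHz, 139.7 kHz

Frequencies that alias to 22.5 kHz are k·fs ± 22.5 kHz for integer k ≥ 0.
k=0: 22.5 kHz.
k=1: 36.1 kHz, 81.1 kHz.
k=2: 94.7 kHz, 139.7 kHz.
k=3: 153.3 kHz, 198.3 kHz.
Within [62.2 kHz, 141.55 kHz]: 81.1 kHz, 94.7 kHz, 139.7 kHz.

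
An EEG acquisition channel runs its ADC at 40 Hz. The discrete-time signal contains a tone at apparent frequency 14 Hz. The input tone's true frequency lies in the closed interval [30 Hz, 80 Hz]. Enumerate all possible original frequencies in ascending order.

54 Hz, 66 Hz

Frequencies that alias to 14 Hz are k·fs ± 14 Hz for integer k ≥ 0.
k=0: 14 Hz.
k=1: 26 Hz, 54 Hz.
k=2: 66 Hz, 94 Hz.
k=3: 106 Hz, 134 Hz.
Within [30 Hz, 80 Hz]: 54 Hz, 66 Hz.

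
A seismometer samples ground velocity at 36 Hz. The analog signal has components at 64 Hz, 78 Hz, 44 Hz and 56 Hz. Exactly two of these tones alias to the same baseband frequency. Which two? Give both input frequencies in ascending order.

44 Hz, 64 Hz

fs/2 = 18 Hz.
64 Hz mod fs = 28 Hz.
28 Hz > fs/2 = 18 Hz, folds to fs − 28 Hz = 8 Hz.
78 Hz mod fs = 6 Hz.
6 Hz ≤ fs/2 = 18 Hz, appears at 6 Hz.
44 Hz mod fs = 8 Hz.
8 Hz ≤ fs/2 = 18 Hz, appears at 8 Hz.
56 Hz mod fs = 20 Hz.
20 Hz > fs/2 = 18 Hz, folds to fs − 20 Hz = 16 Hz.
44 Hz and 64 Hz both map to 8 Hz.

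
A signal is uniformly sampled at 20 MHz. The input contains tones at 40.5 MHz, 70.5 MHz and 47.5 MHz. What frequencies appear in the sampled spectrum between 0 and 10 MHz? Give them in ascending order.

fs/2 = 10 MHz.
40.5 MHz mod fs = 0.5 MHz.
0.5 MHz ≤ fs/2 = 10 MHz, appears at 0.5 MHz.
70.5 MHz mod fs = 10.5 MHz.
10.5 MHz > fs/2 = 10 MHz, folds to fs − 10.5 MHz = 9.5 MHz.
47.5 MHz mod fs = 7.5 MHz.
7.5 MHz ≤ fs/2 = 10 MHz, appears at 7.5 MHz.
Distinct values: {0.5 MHz, 7.5 MHz, 9.5 MHz}.

0.5 MHz, 7.5 MHz, 9.5 MHz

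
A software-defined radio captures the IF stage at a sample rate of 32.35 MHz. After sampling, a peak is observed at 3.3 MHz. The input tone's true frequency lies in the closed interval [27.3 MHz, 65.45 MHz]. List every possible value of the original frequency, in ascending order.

29.05 MHz, 35.65 MHz, 61.4 MHz

Frequencies that alias to 3.3 MHz are k·fs ± 3.3 MHz for integer k ≥ 0.
k=0: 3.3 MHz.
k=1: 29.05 MHz, 35.65 MHz.
k=2: 61.4 MHz, 68 MHz.
k=3: 93.75 MHz, 100.35 MHz.
Within [27.3 MHz, 65.45 MHz]: 29.05 MHz, 35.65 MHz, 61.4 MHz.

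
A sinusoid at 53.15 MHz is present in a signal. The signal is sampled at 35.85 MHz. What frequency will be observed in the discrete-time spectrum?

17.3 MHz

53.15 MHz mod fs = 17.3 MHz.
17.3 MHz ≤ fs/2 = 17.925 MHz, appears at 17.3 MHz.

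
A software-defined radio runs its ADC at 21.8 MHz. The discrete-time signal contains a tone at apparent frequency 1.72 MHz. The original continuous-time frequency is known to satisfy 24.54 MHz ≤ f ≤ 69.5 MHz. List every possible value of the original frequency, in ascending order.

41.88 MHz, 45.32 MHz, 63.68 MHz, 67.12 MHz

Frequencies that alias to 1.72 MHz are k·fs ± 1.72 MHz for integer k ≥ 0.
k=0: 1.72 MHz.
k=1: 20.08 MHz, 23.52 MHz.
k=2: 41.88 MHz, 45.32 MHz.
k=3: 63.68 MHz, 67.12 MHz.
k=4: 85.48 MHz, 88.92 MHz.
Within [24.54 MHz, 69.5 MHz]: 41.88 MHz, 45.32 MHz, 63.68 MHz, 67.12 MHz.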